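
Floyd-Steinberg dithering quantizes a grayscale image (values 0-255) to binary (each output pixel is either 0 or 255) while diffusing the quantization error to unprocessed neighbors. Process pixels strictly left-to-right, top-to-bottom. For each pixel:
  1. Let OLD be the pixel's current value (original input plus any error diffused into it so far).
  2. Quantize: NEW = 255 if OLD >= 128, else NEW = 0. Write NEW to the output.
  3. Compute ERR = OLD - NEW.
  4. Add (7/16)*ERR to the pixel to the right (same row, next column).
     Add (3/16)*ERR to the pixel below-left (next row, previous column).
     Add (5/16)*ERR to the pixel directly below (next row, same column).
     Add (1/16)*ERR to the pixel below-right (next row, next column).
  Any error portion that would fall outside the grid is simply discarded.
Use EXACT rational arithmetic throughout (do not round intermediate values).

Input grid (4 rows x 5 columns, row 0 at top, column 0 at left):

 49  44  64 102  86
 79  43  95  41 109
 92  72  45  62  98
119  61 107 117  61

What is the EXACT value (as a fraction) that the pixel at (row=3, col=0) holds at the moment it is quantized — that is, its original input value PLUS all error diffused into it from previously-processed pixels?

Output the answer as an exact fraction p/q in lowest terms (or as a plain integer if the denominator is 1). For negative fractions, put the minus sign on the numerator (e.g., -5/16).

Answer: 2827431537/16777216

Derivation:
(0,0): OLD=49 → NEW=0, ERR=49
(0,1): OLD=1047/16 → NEW=0, ERR=1047/16
(0,2): OLD=23713/256 → NEW=0, ERR=23713/256
(0,3): OLD=583783/4096 → NEW=255, ERR=-460697/4096
(0,4): OLD=2411217/65536 → NEW=0, ERR=2411217/65536
(1,0): OLD=27285/256 → NEW=0, ERR=27285/256
(1,1): OLD=267283/2048 → NEW=255, ERR=-254957/2048
(1,2): OLD=3439503/65536 → NEW=0, ERR=3439503/65536
(1,3): OLD=10879139/262144 → NEW=0, ERR=10879139/262144
(1,4): OLD=552072841/4194304 → NEW=255, ERR=-517474679/4194304
(2,0): OLD=3341185/32768 → NEW=0, ERR=3341185/32768
(2,1): OLD=98784411/1048576 → NEW=0, ERR=98784411/1048576
(2,2): OLD=1721637521/16777216 → NEW=0, ERR=1721637521/16777216
(2,3): OLD=26846602019/268435456 → NEW=0, ERR=26846602019/268435456
(2,4): OLD=454381350197/4294967296 → NEW=0, ERR=454381350197/4294967296
(3,0): OLD=2827431537/16777216 → NEW=255, ERR=-1450758543/16777216
Target (3,0): original=119, with diffused error = 2827431537/16777216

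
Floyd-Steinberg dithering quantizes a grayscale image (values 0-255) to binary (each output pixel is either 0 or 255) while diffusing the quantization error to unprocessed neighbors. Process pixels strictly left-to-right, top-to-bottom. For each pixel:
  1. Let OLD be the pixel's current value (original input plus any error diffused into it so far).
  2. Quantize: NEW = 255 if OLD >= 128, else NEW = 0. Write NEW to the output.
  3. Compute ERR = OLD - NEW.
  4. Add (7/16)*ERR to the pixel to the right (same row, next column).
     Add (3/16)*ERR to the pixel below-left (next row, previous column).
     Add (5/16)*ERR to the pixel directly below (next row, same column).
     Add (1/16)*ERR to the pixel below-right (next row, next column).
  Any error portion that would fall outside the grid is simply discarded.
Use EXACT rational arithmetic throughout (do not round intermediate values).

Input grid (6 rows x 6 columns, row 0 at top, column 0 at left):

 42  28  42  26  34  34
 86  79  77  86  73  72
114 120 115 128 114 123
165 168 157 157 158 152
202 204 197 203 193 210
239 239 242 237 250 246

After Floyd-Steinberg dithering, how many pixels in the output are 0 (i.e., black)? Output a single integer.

(0,0): OLD=42 → NEW=0, ERR=42
(0,1): OLD=371/8 → NEW=0, ERR=371/8
(0,2): OLD=7973/128 → NEW=0, ERR=7973/128
(0,3): OLD=109059/2048 → NEW=0, ERR=109059/2048
(0,4): OLD=1877525/32768 → NEW=0, ERR=1877525/32768
(0,5): OLD=30968467/524288 → NEW=0, ERR=30968467/524288
(1,0): OLD=13801/128 → NEW=0, ERR=13801/128
(1,1): OLD=158687/1024 → NEW=255, ERR=-102433/1024
(1,2): OLD=2149067/32768 → NEW=0, ERR=2149067/32768
(1,3): OLD=19132655/131072 → NEW=255, ERR=-14290705/131072
(1,4): OLD=483255149/8388608 → NEW=0, ERR=483255149/8388608
(1,5): OLD=16004586219/134217728 → NEW=0, ERR=16004586219/134217728
(2,0): OLD=2112517/16384 → NEW=255, ERR=-2065403/16384
(2,1): OLD=27589895/524288 → NEW=0, ERR=27589895/524288
(2,2): OLD=1105810389/8388608 → NEW=255, ERR=-1033284651/8388608
(2,3): OLD=3686888813/67108864 → NEW=0, ERR=3686888813/67108864
(2,4): OLD=368470067911/2147483648 → NEW=255, ERR=-179138262329/2147483648
(2,5): OLD=4376360198625/34359738368 → NEW=0, ERR=4376360198625/34359738368
(3,0): OLD=1136425525/8388608 → NEW=255, ERR=-1002669515/8388608
(3,1): OLD=6789871505/67108864 → NEW=0, ERR=6789871505/67108864
(3,2): OLD=94683676931/536870912 → NEW=255, ERR=-42218405629/536870912
(3,3): OLD=4000330118601/34359738368 → NEW=0, ERR=4000330118601/34359738368
(3,4): OLD=57774718053161/274877906944 → NEW=255, ERR=-12319148217559/274877906944
(3,5): OLD=734393742531783/4398046511104 → NEW=255, ERR=-387108117799737/4398046511104
(4,0): OLD=197158682363/1073741824 → NEW=255, ERR=-76645482757/1073741824
(4,1): OLD=3129712522943/17179869184 → NEW=255, ERR=-1251154118977/17179869184
(4,2): OLD=92753252435341/549755813888 → NEW=255, ERR=-47434480106099/549755813888
(4,3): OLD=1656445395584161/8796093022208 → NEW=255, ERR=-586558325078879/8796093022208
(4,4): OLD=19786799065780145/140737488355328 → NEW=255, ERR=-16101260464828495/140737488355328
(4,5): OLD=291924434884754487/2251799813685248 → NEW=255, ERR=-282284517604983753/2251799813685248
(5,0): OLD=55810718782125/274877906944 → NEW=255, ERR=-14283147488595/274877906944
(5,1): OLD=1520571580941181/8796093022208 → NEW=255, ERR=-722432139721859/8796093022208
(5,2): OLD=11403211455647791/70368744177664 → NEW=255, ERR=-6540818309656529/70368744177664
(5,3): OLD=334733425200255221/2251799813685248 → NEW=255, ERR=-239475527289483019/2251799813685248
(5,4): OLD=630719655311648373/4503599627370496 → NEW=255, ERR=-517698249667828107/4503599627370496
(5,5): OLD=10764194874731126137/72057594037927936 → NEW=255, ERR=-7610491604940497543/72057594037927936
Output grid:
  Row 0: ......  (6 black, running=6)
  Row 1: .#.#..  (4 black, running=10)
  Row 2: #.#.#.  (3 black, running=13)
  Row 3: #.#.##  (2 black, running=15)
  Row 4: ######  (0 black, running=15)
  Row 5: ######  (0 black, running=15)

Answer: 15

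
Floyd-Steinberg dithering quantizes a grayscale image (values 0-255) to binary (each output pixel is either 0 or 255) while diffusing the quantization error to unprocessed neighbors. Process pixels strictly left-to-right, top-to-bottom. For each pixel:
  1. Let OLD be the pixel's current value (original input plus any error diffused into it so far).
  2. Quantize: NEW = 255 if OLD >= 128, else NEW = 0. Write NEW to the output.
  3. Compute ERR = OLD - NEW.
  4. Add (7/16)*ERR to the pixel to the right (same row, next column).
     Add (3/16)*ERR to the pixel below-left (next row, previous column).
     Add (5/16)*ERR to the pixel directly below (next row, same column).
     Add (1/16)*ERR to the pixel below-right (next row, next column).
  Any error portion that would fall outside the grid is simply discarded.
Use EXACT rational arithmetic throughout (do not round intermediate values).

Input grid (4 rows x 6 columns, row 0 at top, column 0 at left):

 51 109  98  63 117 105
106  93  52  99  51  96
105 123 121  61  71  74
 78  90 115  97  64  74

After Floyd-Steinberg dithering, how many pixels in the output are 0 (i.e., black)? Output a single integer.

(0,0): OLD=51 → NEW=0, ERR=51
(0,1): OLD=2101/16 → NEW=255, ERR=-1979/16
(0,2): OLD=11235/256 → NEW=0, ERR=11235/256
(0,3): OLD=336693/4096 → NEW=0, ERR=336693/4096
(0,4): OLD=10024563/65536 → NEW=255, ERR=-6687117/65536
(0,5): OLD=63290661/1048576 → NEW=0, ERR=63290661/1048576
(1,0): OLD=25279/256 → NEW=0, ERR=25279/256
(1,1): OLD=223161/2048 → NEW=0, ERR=223161/2048
(1,2): OLD=7934381/65536 → NEW=0, ERR=7934381/65536
(1,3): OLD=42274985/262144 → NEW=255, ERR=-24571735/262144
(1,4): OLD=-91274533/16777216 → NEW=0, ERR=-91274533/16777216
(1,5): OLD=28482232973/268435456 → NEW=0, ERR=28482232973/268435456
(2,0): OLD=5121283/32768 → NEW=255, ERR=-3234557/32768
(2,1): OLD=149671377/1048576 → NEW=255, ERR=-117715503/1048576
(2,2): OLD=1660182707/16777216 → NEW=0, ERR=1660182707/16777216
(2,3): OLD=10945132251/134217728 → NEW=0, ERR=10945132251/134217728
(2,4): OLD=511157809169/4294967296 → NEW=0, ERR=511157809169/4294967296
(2,5): OLD=10918558300039/68719476736 → NEW=255, ERR=-6604908267641/68719476736
(3,0): OLD=437947219/16777216 → NEW=0, ERR=437947219/16777216
(3,1): OLD=10566018135/134217728 → NEW=0, ERR=10566018135/134217728
(3,2): OLD=202548933557/1073741824 → NEW=255, ERR=-71255231563/1073741824
(3,3): OLD=8380344120287/68719476736 → NEW=0, ERR=8380344120287/68719476736
(3,4): OLD=77856480331391/549755813888 → NEW=255, ERR=-62331252210049/549755813888
(3,5): OLD=15823987041041/8796093022208 → NEW=0, ERR=15823987041041/8796093022208
Output grid:
  Row 0: .#..#.  (4 black, running=4)
  Row 1: ...#..  (5 black, running=9)
  Row 2: ##...#  (3 black, running=12)
  Row 3: ..#.#.  (4 black, running=16)

Answer: 16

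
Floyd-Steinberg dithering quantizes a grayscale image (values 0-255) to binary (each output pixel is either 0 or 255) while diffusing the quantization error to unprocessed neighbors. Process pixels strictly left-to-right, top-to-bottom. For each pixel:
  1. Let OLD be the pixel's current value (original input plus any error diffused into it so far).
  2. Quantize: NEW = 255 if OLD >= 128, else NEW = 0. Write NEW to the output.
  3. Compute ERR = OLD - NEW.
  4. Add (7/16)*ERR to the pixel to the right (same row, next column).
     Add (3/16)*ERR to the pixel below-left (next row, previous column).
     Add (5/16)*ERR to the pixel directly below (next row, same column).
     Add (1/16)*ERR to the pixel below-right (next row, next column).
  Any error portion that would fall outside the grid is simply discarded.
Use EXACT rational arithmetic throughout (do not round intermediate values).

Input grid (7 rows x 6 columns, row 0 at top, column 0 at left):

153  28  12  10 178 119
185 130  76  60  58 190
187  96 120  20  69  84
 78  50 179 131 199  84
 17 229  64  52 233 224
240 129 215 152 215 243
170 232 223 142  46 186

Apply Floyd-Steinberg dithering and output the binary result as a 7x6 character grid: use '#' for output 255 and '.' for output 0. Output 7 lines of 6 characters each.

Answer: #...#.
#....#
#.#.#.
..#.#.
.#..##
######
###..#

Derivation:
(0,0): OLD=153 → NEW=255, ERR=-102
(0,1): OLD=-133/8 → NEW=0, ERR=-133/8
(0,2): OLD=605/128 → NEW=0, ERR=605/128
(0,3): OLD=24715/2048 → NEW=0, ERR=24715/2048
(0,4): OLD=6005709/32768 → NEW=255, ERR=-2350131/32768
(0,5): OLD=45939355/524288 → NEW=0, ERR=45939355/524288
(1,0): OLD=19201/128 → NEW=255, ERR=-13439/128
(1,1): OLD=75143/1024 → NEW=0, ERR=75143/1024
(1,2): OLD=3630867/32768 → NEW=0, ERR=3630867/32768
(1,3): OLD=12988759/131072 → NEW=0, ERR=12988759/131072
(1,4): OLD=806359141/8388608 → NEW=0, ERR=806359141/8388608
(1,5): OLD=34219397171/134217728 → NEW=255, ERR=-6123469/134217728
(2,0): OLD=2751677/16384 → NEW=255, ERR=-1426243/16384
(2,1): OLD=49839343/524288 → NEW=0, ERR=49839343/524288
(2,2): OLD=1840316045/8388608 → NEW=255, ERR=-298778995/8388608
(2,3): OLD=4048941925/67108864 → NEW=0, ERR=4048941925/67108864
(2,4): OLD=282652408751/2147483648 → NEW=255, ERR=-264955921489/2147483648
(2,5): OLD=1237464635065/34359738368 → NEW=0, ERR=1237464635065/34359738368
(3,0): OLD=575630573/8388608 → NEW=0, ERR=575630573/8388608
(3,1): OLD=6550437225/67108864 → NEW=0, ERR=6550437225/67108864
(3,2): OLD=122313974475/536870912 → NEW=255, ERR=-14588108085/536870912
(3,3): OLD=3869134220641/34359738368 → NEW=0, ERR=3869134220641/34359738368
(3,4): OLD=60537162479937/274877906944 → NEW=255, ERR=-9556703790783/274877906944
(3,5): OLD=318123207849263/4398046511104 → NEW=0, ERR=318123207849263/4398046511104
(4,0): OLD=60930145603/1073741824 → NEW=0, ERR=60930145603/1073741824
(4,1): OLD=4870888105191/17179869184 → NEW=255, ERR=490021463271/17179869184
(4,2): OLD=52337704508549/549755813888 → NEW=0, ERR=52337704508549/549755813888
(4,3): OLD=1061013060942201/8796093022208 → NEW=0, ERR=1061013060942201/8796093022208
(4,4): OLD=41589091214441225/140737488355328 → NEW=255, ERR=5701031683832585/140737488355328
(4,5): OLD=590317060967324831/2251799813685248 → NEW=255, ERR=16108108477586591/2251799813685248
(5,0): OLD=72315173704613/274877906944 → NEW=255, ERR=2221307433893/274877906944
(5,1): OLD=1432407086137077/8796093022208 → NEW=255, ERR=-810596634525963/8796093022208
(5,2): OLD=16102665043709527/70368744177664 → NEW=255, ERR=-1841364721594793/70368744177664
(5,3): OLD=431877057858892973/2251799813685248 → NEW=255, ERR=-142331894630845267/2251799813685248
(5,4): OLD=940736787550238285/4503599627370496 → NEW=255, ERR=-207681117429238195/4503599627370496
(5,5): OLD=16399741627870329713/72057594037927936 → NEW=255, ERR=-1974944851801293967/72057594037927936
(6,0): OLD=21848992306250751/140737488355328 → NEW=255, ERR=-14039067224357889/140737488355328
(6,1): OLD=349385476518979731/2251799813685248 → NEW=255, ERR=-224823475970758509/2251799813685248
(6,2): OLD=1382882656411826523/9007199254740992 → NEW=255, ERR=-913953153547126437/9007199254740992
(6,3): OLD=9738265350385180751/144115188075855872 → NEW=0, ERR=9738265350385180751/144115188075855872
(6,4): OLD=120048746720666214959/2305843009213693952 → NEW=0, ERR=120048746720666214959/2305843009213693952
(6,5): OLD=7280206114052639715305/36893488147419103232 → NEW=255, ERR=-2127633363539231608855/36893488147419103232
Row 0: #...#.
Row 1: #....#
Row 2: #.#.#.
Row 3: ..#.#.
Row 4: .#..##
Row 5: ######
Row 6: ###..#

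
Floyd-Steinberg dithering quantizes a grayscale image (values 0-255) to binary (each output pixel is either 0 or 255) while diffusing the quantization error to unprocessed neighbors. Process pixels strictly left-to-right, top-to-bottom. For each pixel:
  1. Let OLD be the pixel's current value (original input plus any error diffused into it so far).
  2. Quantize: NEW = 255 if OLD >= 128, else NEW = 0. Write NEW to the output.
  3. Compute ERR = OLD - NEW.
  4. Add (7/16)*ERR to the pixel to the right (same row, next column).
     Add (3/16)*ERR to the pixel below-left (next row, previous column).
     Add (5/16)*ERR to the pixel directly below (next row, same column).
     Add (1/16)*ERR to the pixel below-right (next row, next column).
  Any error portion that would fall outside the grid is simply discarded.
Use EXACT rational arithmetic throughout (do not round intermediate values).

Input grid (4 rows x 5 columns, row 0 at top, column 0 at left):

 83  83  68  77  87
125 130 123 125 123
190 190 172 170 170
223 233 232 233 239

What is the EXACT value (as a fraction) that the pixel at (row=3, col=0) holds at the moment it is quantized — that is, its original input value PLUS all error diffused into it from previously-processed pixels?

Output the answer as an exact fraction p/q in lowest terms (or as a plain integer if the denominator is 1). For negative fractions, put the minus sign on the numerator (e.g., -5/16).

(0,0): OLD=83 → NEW=0, ERR=83
(0,1): OLD=1909/16 → NEW=0, ERR=1909/16
(0,2): OLD=30771/256 → NEW=0, ERR=30771/256
(0,3): OLD=530789/4096 → NEW=255, ERR=-513691/4096
(0,4): OLD=2105795/65536 → NEW=0, ERR=2105795/65536
(1,0): OLD=44367/256 → NEW=255, ERR=-20913/256
(1,1): OLD=326185/2048 → NEW=255, ERR=-196055/2048
(1,2): OLD=6725469/65536 → NEW=0, ERR=6725469/65536
(1,3): OLD=37812441/262144 → NEW=255, ERR=-29034279/262144
(1,4): OLD=321899115/4194304 → NEW=0, ERR=321899115/4194304
(2,0): OLD=4801235/32768 → NEW=255, ERR=-3554605/32768
(2,1): OLD=132918849/1048576 → NEW=0, ERR=132918849/1048576
(2,2): OLD=3905359107/16777216 → NEW=255, ERR=-372830973/16777216
(2,3): OLD=39317750873/268435456 → NEW=255, ERR=-29133290407/268435456
(2,4): OLD=599488022575/4294967296 → NEW=255, ERR=-495728637905/4294967296
(3,0): OLD=3571338915/16777216 → NEW=255, ERR=-706851165/16777216
Target (3,0): original=223, with diffused error = 3571338915/16777216

Answer: 3571338915/16777216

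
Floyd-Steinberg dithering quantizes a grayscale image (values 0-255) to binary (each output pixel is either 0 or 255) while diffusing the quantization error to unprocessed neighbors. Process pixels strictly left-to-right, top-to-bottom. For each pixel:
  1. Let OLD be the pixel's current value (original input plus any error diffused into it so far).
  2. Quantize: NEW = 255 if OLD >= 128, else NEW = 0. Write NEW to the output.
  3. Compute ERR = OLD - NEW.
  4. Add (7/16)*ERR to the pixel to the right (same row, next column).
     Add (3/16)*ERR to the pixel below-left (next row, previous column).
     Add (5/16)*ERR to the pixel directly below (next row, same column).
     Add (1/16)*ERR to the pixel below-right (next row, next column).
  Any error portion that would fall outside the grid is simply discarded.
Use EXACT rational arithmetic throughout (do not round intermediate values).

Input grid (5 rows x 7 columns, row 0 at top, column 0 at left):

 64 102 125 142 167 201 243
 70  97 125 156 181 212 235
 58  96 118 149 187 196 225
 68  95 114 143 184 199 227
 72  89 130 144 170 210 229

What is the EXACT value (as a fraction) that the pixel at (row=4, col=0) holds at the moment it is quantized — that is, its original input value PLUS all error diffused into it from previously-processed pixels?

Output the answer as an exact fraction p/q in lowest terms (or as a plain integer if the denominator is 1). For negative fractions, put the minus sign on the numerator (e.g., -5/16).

Answer: 16071659323/134217728

Derivation:
(0,0): OLD=64 → NEW=0, ERR=64
(0,1): OLD=130 → NEW=255, ERR=-125
(0,2): OLD=1125/16 → NEW=0, ERR=1125/16
(0,3): OLD=44227/256 → NEW=255, ERR=-21053/256
(0,4): OLD=536661/4096 → NEW=255, ERR=-507819/4096
(0,5): OLD=9618003/65536 → NEW=255, ERR=-7093677/65536
(0,6): OLD=205148229/1048576 → NEW=255, ERR=-62238651/1048576
(1,0): OLD=1065/16 → NEW=0, ERR=1065/16
(1,1): OLD=13343/128 → NEW=0, ERR=13343/128
(1,2): OLD=693643/4096 → NEW=255, ERR=-350837/4096
(1,3): OLD=1212015/16384 → NEW=0, ERR=1212015/16384
(1,4): OLD=156432557/1048576 → NEW=255, ERR=-110954323/1048576
(1,5): OLD=947938877/8388608 → NEW=0, ERR=947938877/8388608
(1,6): OLD=34779201523/134217728 → NEW=255, ERR=553680883/134217728
(2,0): OLD=201413/2048 → NEW=0, ERR=201413/2048
(2,1): OLD=10466247/65536 → NEW=255, ERR=-6245433/65536
(2,2): OLD=73322773/1048576 → NEW=0, ERR=73322773/1048576
(2,3): OLD=1489116077/8388608 → NEW=255, ERR=-649978963/8388608
(2,4): OLD=9787528893/67108864 → NEW=255, ERR=-7325231427/67108864
(2,5): OLD=381647554495/2147483648 → NEW=255, ERR=-165960775745/2147483648
(2,6): OLD=6856182525737/34359738368 → NEW=255, ERR=-1905550758103/34359738368
(3,0): OLD=84792949/1048576 → NEW=0, ERR=84792949/1048576
(3,1): OLD=1005421649/8388608 → NEW=0, ERR=1005421649/8388608
(3,2): OLD=11261165571/67108864 → NEW=255, ERR=-5851594749/67108864
(3,3): OLD=17325430565/268435456 → NEW=0, ERR=17325430565/268435456
(3,4): OLD=5456102001269/34359738368 → NEW=255, ERR=-3305631282571/34359738368
(3,5): OLD=31758977580591/274877906944 → NEW=0, ERR=31758977580591/274877906944
(3,6): OLD=1123204391465265/4398046511104 → NEW=255, ERR=1702531133745/4398046511104
(4,0): OLD=16071659323/134217728 → NEW=0, ERR=16071659323/134217728
Target (4,0): original=72, with diffused error = 16071659323/134217728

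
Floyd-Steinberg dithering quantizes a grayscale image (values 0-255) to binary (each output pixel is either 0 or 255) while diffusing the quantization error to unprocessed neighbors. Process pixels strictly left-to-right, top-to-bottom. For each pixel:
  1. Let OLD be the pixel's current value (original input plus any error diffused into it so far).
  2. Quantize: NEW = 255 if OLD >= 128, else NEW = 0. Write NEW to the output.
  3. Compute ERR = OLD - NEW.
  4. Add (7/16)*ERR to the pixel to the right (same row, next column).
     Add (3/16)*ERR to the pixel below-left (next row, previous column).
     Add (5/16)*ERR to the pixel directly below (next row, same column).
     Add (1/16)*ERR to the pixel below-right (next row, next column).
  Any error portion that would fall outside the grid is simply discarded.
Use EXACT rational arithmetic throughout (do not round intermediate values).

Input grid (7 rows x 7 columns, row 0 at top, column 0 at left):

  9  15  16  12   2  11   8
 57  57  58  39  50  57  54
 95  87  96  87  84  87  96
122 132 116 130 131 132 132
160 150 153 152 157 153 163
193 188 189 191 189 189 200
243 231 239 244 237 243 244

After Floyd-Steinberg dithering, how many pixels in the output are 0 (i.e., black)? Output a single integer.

Answer: 24

Derivation:
(0,0): OLD=9 → NEW=0, ERR=9
(0,1): OLD=303/16 → NEW=0, ERR=303/16
(0,2): OLD=6217/256 → NEW=0, ERR=6217/256
(0,3): OLD=92671/4096 → NEW=0, ERR=92671/4096
(0,4): OLD=779769/65536 → NEW=0, ERR=779769/65536
(0,5): OLD=16992719/1048576 → NEW=0, ERR=16992719/1048576
(0,6): OLD=253166761/16777216 → NEW=0, ERR=253166761/16777216
(1,0): OLD=16221/256 → NEW=0, ERR=16221/256
(1,1): OLD=196107/2048 → NEW=0, ERR=196107/2048
(1,2): OLD=7399527/65536 → NEW=0, ERR=7399527/65536
(1,3): OLD=26008923/262144 → NEW=0, ERR=26008923/262144
(1,4): OLD=1704194097/16777216 → NEW=0, ERR=1704194097/16777216
(1,5): OLD=14774359169/134217728 → NEW=0, ERR=14774359169/134217728
(1,6): OLD=231686369647/2147483648 → NEW=0, ERR=231686369647/2147483648
(2,0): OLD=4350121/32768 → NEW=255, ERR=-4005719/32768
(2,1): OLD=92874323/1048576 → NEW=0, ERR=92874323/1048576
(2,2): OLD=3265209017/16777216 → NEW=255, ERR=-1012981063/16777216
(2,3): OLD=15796366897/134217728 → NEW=0, ERR=15796366897/134217728
(2,4): OLD=208385302337/1073741824 → NEW=255, ERR=-65418862783/1073741824
(2,5): OLD=4168577845931/34359738368 → NEW=0, ERR=4168577845931/34359738368
(2,6): OLD=104273748573789/549755813888 → NEW=255, ERR=-35913983967651/549755813888
(3,0): OLD=1684528281/16777216 → NEW=0, ERR=1684528281/16777216
(3,1): OLD=24782626341/134217728 → NEW=255, ERR=-9442894299/134217728
(3,2): OLD=100882807295/1073741824 → NEW=0, ERR=100882807295/1073741824
(3,3): OLD=827582486121/4294967296 → NEW=255, ERR=-267634174359/4294967296
(3,4): OLD=63113083273369/549755813888 → NEW=0, ERR=63113083273369/549755813888
(3,5): OLD=897562839935835/4398046511104 → NEW=255, ERR=-223939020395685/4398046511104
(3,6): OLD=6818119694254981/70368744177664 → NEW=0, ERR=6818119694254981/70368744177664
(4,0): OLD=382649832023/2147483648 → NEW=255, ERR=-164958498217/2147483648
(4,1): OLD=4064736187499/34359738368 → NEW=0, ERR=4064736187499/34359738368
(4,2): OLD=119866440879397/549755813888 → NEW=255, ERR=-20321291662043/549755813888
(4,3): OLD=632231236653351/4398046511104 → NEW=255, ERR=-489270623678169/4398046511104
(4,4): OLD=4600823672675077/35184372088832 → NEW=255, ERR=-4371191209977083/35184372088832
(4,5): OLD=121683720917343685/1125899906842624 → NEW=0, ERR=121683720917343685/1125899906842624
(4,6): OLD=4276254189786072307/18014398509481984 → NEW=255, ERR=-317417430131833613/18014398509481984
(5,0): OLD=105100400785521/549755813888 → NEW=255, ERR=-35087331755919/549755813888
(5,1): OLD=815019905176955/4398046511104 → NEW=255, ERR=-306481955154565/4398046511104
(5,2): OLD=4696970828990093/35184372088832 → NEW=255, ERR=-4275044053662067/35184372088832
(5,3): OLD=21806585742203681/281474976710656 → NEW=0, ERR=21806585742203681/281474976710656
(5,4): OLD=3555713008567884555/18014398509481984 → NEW=255, ERR=-1037958611350021365/18014398509481984
(5,5): OLD=26877113148353548763/144115188075855872 → NEW=255, ERR=-9872259810989698597/144115188075855872
(5,6): OLD=394941602237957547381/2305843009213693952 → NEW=255, ERR=-193048365111534410379/2305843009213693952
(6,0): OLD=14776665699471897/70368744177664 → NEW=255, ERR=-3167364065832423/70368744177664
(6,1): OLD=183251330820723949/1125899906842624 → NEW=255, ERR=-103853145424145171/1125899906842624
(6,2): OLD=3077681825598122791/18014398509481984 → NEW=255, ERR=-1515989794319783129/18014398509481984
(6,3): OLD=30695846134379659577/144115188075855872 → NEW=255, ERR=-6053526824963587783/144115188075855872
(6,4): OLD=55517494177742335803/288230376151711744 → NEW=255, ERR=-17981251740944158917/288230376151711744
(6,5): OLD=6456382939863387332407/36893488147419103232 → NEW=255, ERR=-2951456537728483991753/36893488147419103232
(6,6): OLD=105400814242888675404305/590295810358705651712 → NEW=255, ERR=-45124617398581265782255/590295810358705651712
Output grid:
  Row 0: .......  (7 black, running=7)
  Row 1: .......  (7 black, running=14)
  Row 2: #.#.#.#  (3 black, running=17)
  Row 3: .#.#.#.  (4 black, running=21)
  Row 4: #.###.#  (2 black, running=23)
  Row 5: ###.###  (1 black, running=24)
  Row 6: #######  (0 black, running=24)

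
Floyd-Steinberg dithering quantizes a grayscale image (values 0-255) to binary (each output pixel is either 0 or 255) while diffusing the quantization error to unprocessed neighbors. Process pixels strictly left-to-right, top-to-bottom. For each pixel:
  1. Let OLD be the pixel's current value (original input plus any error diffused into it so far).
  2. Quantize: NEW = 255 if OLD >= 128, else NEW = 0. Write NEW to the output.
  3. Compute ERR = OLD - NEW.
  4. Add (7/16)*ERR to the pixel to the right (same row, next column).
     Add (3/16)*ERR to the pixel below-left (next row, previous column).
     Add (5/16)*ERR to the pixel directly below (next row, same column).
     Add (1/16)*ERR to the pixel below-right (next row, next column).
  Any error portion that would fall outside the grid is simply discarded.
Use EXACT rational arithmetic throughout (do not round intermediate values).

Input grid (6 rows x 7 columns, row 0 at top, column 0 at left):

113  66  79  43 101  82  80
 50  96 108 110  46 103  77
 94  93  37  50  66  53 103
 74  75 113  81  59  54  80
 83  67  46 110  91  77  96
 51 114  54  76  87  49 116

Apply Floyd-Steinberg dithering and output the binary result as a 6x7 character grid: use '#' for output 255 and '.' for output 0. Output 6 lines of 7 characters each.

(0,0): OLD=113 → NEW=0, ERR=113
(0,1): OLD=1847/16 → NEW=0, ERR=1847/16
(0,2): OLD=33153/256 → NEW=255, ERR=-32127/256
(0,3): OLD=-48761/4096 → NEW=0, ERR=-48761/4096
(0,4): OLD=6277809/65536 → NEW=0, ERR=6277809/65536
(0,5): OLD=129927895/1048576 → NEW=0, ERR=129927895/1048576
(0,6): OLD=2251672545/16777216 → NEW=255, ERR=-2026517535/16777216
(1,0): OLD=27381/256 → NEW=0, ERR=27381/256
(1,1): OLD=332595/2048 → NEW=255, ERR=-189645/2048
(1,2): OLD=2179247/65536 → NEW=0, ERR=2179247/65536
(1,3): OLD=34326531/262144 → NEW=255, ERR=-32520189/262144
(1,4): OLD=740712233/16777216 → NEW=0, ERR=740712233/16777216
(1,5): OLD=19377817849/134217728 → NEW=255, ERR=-14847702791/134217728
(1,6): OLD=-3007609481/2147483648 → NEW=0, ERR=-3007609481/2147483648
(2,0): OLD=3606497/32768 → NEW=0, ERR=3606497/32768
(2,1): OLD=131212603/1048576 → NEW=0, ERR=131212603/1048576
(2,2): OLD=1226244465/16777216 → NEW=0, ERR=1226244465/16777216
(2,3): OLD=7189523753/134217728 → NEW=0, ERR=7189523753/134217728
(2,4): OLD=80247815609/1073741824 → NEW=0, ERR=80247815609/1073741824
(2,5): OLD=1842507666131/34359738368 → NEW=0, ERR=1842507666131/34359738368
(2,6): OLD=65480781820405/549755813888 → NEW=0, ERR=65480781820405/549755813888
(3,0): OLD=2212191313/16777216 → NEW=255, ERR=-2065998767/16777216
(3,1): OLD=10846467965/134217728 → NEW=0, ERR=10846467965/134217728
(3,2): OLD=203002245511/1073741824 → NEW=255, ERR=-70801919609/1073741824
(3,3): OLD=375690002337/4294967296 → NEW=0, ERR=375690002337/4294967296
(3,4): OLD=73681924726865/549755813888 → NEW=255, ERR=-66505807814575/549755813888
(3,5): OLD=197189104420355/4398046511104 → NEW=0, ERR=197189104420355/4398046511104
(3,6): OLD=9864895519236573/70368744177664 → NEW=255, ERR=-8079134246067747/70368744177664
(4,0): OLD=128140595999/2147483648 → NEW=0, ERR=128140595999/2147483648
(4,1): OLD=3377544720019/34359738368 → NEW=0, ERR=3377544720019/34359738368
(4,2): OLD=49396529196669/549755813888 → NEW=0, ERR=49396529196669/549755813888
(4,3): OLD=659009766015855/4398046511104 → NEW=255, ERR=-462492094315665/4398046511104
(4,4): OLD=741076311514461/35184372088832 → NEW=0, ERR=741076311514461/35184372088832
(4,5): OLD=80094343403244061/1125899906842624 → NEW=0, ERR=80094343403244061/1125899906842624
(4,6): OLD=1694192331779170011/18014398509481984 → NEW=0, ERR=1694192331779170011/18014398509481984
(5,0): OLD=48421428348265/549755813888 → NEW=0, ERR=48421428348265/549755813888
(5,1): OLD=896450880368419/4398046511104 → NEW=255, ERR=-225050979963101/4398046511104
(5,2): OLD=1622632967467173/35184372088832 → NEW=0, ERR=1622632967467173/35184372088832
(5,3): OLD=20513775131396761/281474976710656 → NEW=0, ERR=20513775131396761/281474976710656
(5,4): OLD=2382095637911277619/18014398509481984 → NEW=255, ERR=-2211575982006628301/18014398509481984
(5,5): OLD=5255906048239958147/144115188075855872 → NEW=0, ERR=5255906048239958147/144115188075855872
(5,6): OLD=382288900633250245709/2305843009213693952 → NEW=255, ERR=-205701066716241712051/2305843009213693952
Row 0: ..#...#
Row 1: .#.#.#.
Row 2: .......
Row 3: #.#.#.#
Row 4: ...#...
Row 5: .#..#.#

Answer: ..#...#
.#.#.#.
.......
#.#.#.#
...#...
.#..#.#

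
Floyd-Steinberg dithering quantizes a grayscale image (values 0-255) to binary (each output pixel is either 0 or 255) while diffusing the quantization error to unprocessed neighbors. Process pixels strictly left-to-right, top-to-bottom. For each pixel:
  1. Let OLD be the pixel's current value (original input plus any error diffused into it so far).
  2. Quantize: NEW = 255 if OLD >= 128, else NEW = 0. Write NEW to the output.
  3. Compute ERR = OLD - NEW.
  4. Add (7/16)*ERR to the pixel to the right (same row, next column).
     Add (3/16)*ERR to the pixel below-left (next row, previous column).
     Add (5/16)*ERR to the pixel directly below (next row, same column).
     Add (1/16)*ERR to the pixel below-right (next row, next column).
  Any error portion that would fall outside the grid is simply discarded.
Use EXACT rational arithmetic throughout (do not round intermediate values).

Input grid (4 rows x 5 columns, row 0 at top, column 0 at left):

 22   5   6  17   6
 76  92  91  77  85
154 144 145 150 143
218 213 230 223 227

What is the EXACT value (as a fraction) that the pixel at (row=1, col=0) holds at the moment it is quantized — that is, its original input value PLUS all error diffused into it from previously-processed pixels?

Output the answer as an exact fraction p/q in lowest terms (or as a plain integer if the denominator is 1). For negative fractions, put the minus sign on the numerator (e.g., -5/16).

Answer: 10959/128

Derivation:
(0,0): OLD=22 → NEW=0, ERR=22
(0,1): OLD=117/8 → NEW=0, ERR=117/8
(0,2): OLD=1587/128 → NEW=0, ERR=1587/128
(0,3): OLD=45925/2048 → NEW=0, ERR=45925/2048
(0,4): OLD=518083/32768 → NEW=0, ERR=518083/32768
(1,0): OLD=10959/128 → NEW=0, ERR=10959/128
Target (1,0): original=76, with diffused error = 10959/128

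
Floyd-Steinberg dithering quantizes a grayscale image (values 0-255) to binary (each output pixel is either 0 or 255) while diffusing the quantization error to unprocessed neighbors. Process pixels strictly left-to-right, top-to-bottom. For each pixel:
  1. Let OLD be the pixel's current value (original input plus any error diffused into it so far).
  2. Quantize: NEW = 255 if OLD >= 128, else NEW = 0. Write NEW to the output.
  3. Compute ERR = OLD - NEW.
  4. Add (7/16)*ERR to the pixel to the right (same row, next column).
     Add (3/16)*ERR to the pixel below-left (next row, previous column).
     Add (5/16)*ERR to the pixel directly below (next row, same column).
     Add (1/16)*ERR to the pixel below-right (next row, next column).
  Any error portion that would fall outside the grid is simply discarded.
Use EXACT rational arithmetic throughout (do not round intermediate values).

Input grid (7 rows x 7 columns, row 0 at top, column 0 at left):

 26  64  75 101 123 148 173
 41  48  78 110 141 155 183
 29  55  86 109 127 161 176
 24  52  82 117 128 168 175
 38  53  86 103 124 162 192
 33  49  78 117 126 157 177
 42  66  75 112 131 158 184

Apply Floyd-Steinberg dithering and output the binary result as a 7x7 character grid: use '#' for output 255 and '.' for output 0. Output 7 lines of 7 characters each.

Answer: ...#.##
..#.#.#
...#.##
.#.#.#.
....#.#
..#.###
..#.#.#

Derivation:
(0,0): OLD=26 → NEW=0, ERR=26
(0,1): OLD=603/8 → NEW=0, ERR=603/8
(0,2): OLD=13821/128 → NEW=0, ERR=13821/128
(0,3): OLD=303595/2048 → NEW=255, ERR=-218645/2048
(0,4): OLD=2499949/32768 → NEW=0, ERR=2499949/32768
(0,5): OLD=95094267/524288 → NEW=255, ERR=-38599173/524288
(0,6): OLD=1181034973/8388608 → NEW=255, ERR=-958060067/8388608
(1,0): OLD=8097/128 → NEW=0, ERR=8097/128
(1,1): OLD=124007/1024 → NEW=0, ERR=124007/1024
(1,2): OLD=4896115/32768 → NEW=255, ERR=-3459725/32768
(1,3): OLD=6750007/131072 → NEW=0, ERR=6750007/131072
(1,4): OLD=1400019205/8388608 → NEW=255, ERR=-739075835/8388608
(1,5): OLD=5154044949/67108864 → NEW=0, ERR=5154044949/67108864
(1,6): OLD=189309971611/1073741824 → NEW=255, ERR=-84494193509/1073741824
(2,0): OLD=1171037/16384 → NEW=0, ERR=1171037/16384
(2,1): OLD=56765135/524288 → NEW=0, ERR=56765135/524288
(2,2): OLD=986489901/8388608 → NEW=0, ERR=986489901/8388608
(2,3): OLD=10296123397/67108864 → NEW=255, ERR=-6816636923/67108864
(2,4): OLD=39001929109/536870912 → NEW=0, ERR=39001929109/536870912
(2,5): OLD=3376225254663/17179869184 → NEW=255, ERR=-1004641387257/17179869184
(2,6): OLD=35905921937569/274877906944 → NEW=255, ERR=-34187944333151/274877906944
(3,0): OLD=558987917/8388608 → NEW=0, ERR=558987917/8388608
(3,1): OLD=9496244361/67108864 → NEW=255, ERR=-7616515959/67108864
(3,2): OLD=30503420203/536870912 → NEW=0, ERR=30503420203/536870912
(3,3): OLD=281505488189/2147483648 → NEW=255, ERR=-266102842051/2147483648
(3,4): OLD=21763938377357/274877906944 → NEW=0, ERR=21763938377357/274877906944
(3,5): OLD=364126613115383/2199023255552 → NEW=255, ERR=-196624317050377/2199023255552
(3,6): OLD=3284783025298025/35184372088832 → NEW=0, ERR=3284783025298025/35184372088832
(4,0): OLD=40312158115/1073741824 → NEW=0, ERR=40312158115/1073741824
(4,1): OLD=837967871431/17179869184 → NEW=0, ERR=837967871431/17179869184
(4,2): OLD=26049526034953/274877906944 → NEW=0, ERR=26049526034953/274877906944
(4,3): OLD=272974610125875/2199023255552 → NEW=0, ERR=272974610125875/2199023255552
(4,4): OLD=3140939841789609/17592186044416 → NEW=255, ERR=-1345067599536471/17592186044416
(4,5): OLD=69277133884907561/562949953421312 → NEW=0, ERR=69277133884907561/562949953421312
(4,6): OLD=2426769010963568879/9007199254740992 → NEW=255, ERR=129933201004615919/9007199254740992
(5,0): OLD=14809847192645/274877906944 → NEW=0, ERR=14809847192645/274877906944
(5,1): OLD=237339564844695/2199023255552 → NEW=0, ERR=237339564844695/2199023255552
(5,2): OLD=3186961368080337/17592186044416 → NEW=255, ERR=-1299046073245743/17592186044416
(5,3): OLD=16195100517544565/140737488355328 → NEW=0, ERR=16195100517544565/140737488355328
(5,4): OLD=1650872006509724135/9007199254740992 → NEW=255, ERR=-645963803449228825/9007199254740992
(5,5): OLD=11673816803304274807/72057594037927936 → NEW=255, ERR=-6700869676367348873/72057594037927936
(5,6): OLD=171225819758293277209/1152921504606846976 → NEW=255, ERR=-122769163916452701671/1152921504606846976
(6,0): OLD=2782156209970829/35184372088832 → NEW=0, ERR=2782156209970829/35184372088832
(6,1): OLD=69718339584362097/562949953421312 → NEW=0, ERR=69718339584362097/562949953421312
(6,2): OLD=1210821084287566899/9007199254740992 → NEW=255, ERR=-1086014725671386061/9007199254740992
(6,3): OLD=5559113575280454573/72057594037927936 → NEW=0, ERR=5559113575280454573/72057594037927936
(6,4): OLD=19037155303546469191/144115188075855872 → NEW=255, ERR=-17712217655796778169/144115188075855872
(6,5): OLD=935640942221242273411/18446744073709551616 → NEW=0, ERR=935640942221242273411/18446744073709551616
(6,6): OLD=49319745398083358426213/295147905179352825856 → NEW=255, ERR=-25942970422651612167067/295147905179352825856
Row 0: ...#.##
Row 1: ..#.#.#
Row 2: ...#.##
Row 3: .#.#.#.
Row 4: ....#.#
Row 5: ..#.###
Row 6: ..#.#.#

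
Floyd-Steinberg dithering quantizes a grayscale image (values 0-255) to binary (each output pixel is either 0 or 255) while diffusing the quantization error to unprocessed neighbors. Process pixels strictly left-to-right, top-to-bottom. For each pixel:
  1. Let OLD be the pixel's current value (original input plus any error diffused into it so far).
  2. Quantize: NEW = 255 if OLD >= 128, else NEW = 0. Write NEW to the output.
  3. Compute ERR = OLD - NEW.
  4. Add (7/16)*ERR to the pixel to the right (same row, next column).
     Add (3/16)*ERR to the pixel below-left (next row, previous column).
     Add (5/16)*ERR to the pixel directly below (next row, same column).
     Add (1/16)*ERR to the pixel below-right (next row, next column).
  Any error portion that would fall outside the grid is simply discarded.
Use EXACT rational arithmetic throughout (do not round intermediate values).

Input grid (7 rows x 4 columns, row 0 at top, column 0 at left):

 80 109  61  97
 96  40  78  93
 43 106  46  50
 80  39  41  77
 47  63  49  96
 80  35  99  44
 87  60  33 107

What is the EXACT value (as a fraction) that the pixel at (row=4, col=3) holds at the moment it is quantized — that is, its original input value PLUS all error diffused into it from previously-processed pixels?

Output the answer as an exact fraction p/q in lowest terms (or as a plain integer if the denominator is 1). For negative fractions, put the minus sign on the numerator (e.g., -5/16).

(0,0): OLD=80 → NEW=0, ERR=80
(0,1): OLD=144 → NEW=255, ERR=-111
(0,2): OLD=199/16 → NEW=0, ERR=199/16
(0,3): OLD=26225/256 → NEW=0, ERR=26225/256
(1,0): OLD=1603/16 → NEW=0, ERR=1603/16
(1,1): OLD=7229/128 → NEW=0, ERR=7229/128
(1,2): OLD=486873/4096 → NEW=0, ERR=486873/4096
(1,3): OLD=11651903/65536 → NEW=255, ERR=-5059777/65536
(2,0): OLD=173871/2048 → NEW=0, ERR=173871/2048
(2,1): OLD=12408637/65536 → NEW=255, ERR=-4303043/65536
(2,2): OLD=5698119/131072 → NEW=0, ERR=5698119/131072
(2,3): OLD=109726599/2097152 → NEW=0, ERR=109726599/2097152
(3,0): OLD=98796311/1048576 → NEW=0, ERR=98796311/1048576
(3,1): OLD=1227418969/16777216 → NEW=0, ERR=1227418969/16777216
(3,2): OLD=24776442007/268435456 → NEW=0, ERR=24776442007/268435456
(3,3): OLD=586042346913/4294967296 → NEW=255, ERR=-509174313567/4294967296
(4,0): OLD=24202428219/268435456 → NEW=0, ERR=24202428219/268435456
(4,1): OLD=318907318169/2147483648 → NEW=255, ERR=-228701012071/2147483648
(4,2): OLD=934251866993/68719476736 → NEW=0, ERR=934251866993/68719476736
(4,3): OLD=77701703403879/1099511627776 → NEW=0, ERR=77701703403879/1099511627776
Target (4,3): original=96, with diffused error = 77701703403879/1099511627776

Answer: 77701703403879/1099511627776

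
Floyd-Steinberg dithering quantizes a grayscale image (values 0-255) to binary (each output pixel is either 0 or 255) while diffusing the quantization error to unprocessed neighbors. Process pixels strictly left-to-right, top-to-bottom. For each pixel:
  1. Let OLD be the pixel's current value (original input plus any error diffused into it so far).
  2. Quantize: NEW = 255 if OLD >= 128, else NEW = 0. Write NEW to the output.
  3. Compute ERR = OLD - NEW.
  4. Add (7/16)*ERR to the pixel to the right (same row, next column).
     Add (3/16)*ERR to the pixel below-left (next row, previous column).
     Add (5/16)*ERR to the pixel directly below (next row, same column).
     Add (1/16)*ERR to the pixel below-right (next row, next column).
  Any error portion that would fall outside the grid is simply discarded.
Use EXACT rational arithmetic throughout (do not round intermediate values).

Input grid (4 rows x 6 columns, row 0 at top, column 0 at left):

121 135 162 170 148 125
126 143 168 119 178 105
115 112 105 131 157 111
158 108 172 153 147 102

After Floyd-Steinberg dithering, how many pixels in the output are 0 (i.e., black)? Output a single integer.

(0,0): OLD=121 → NEW=0, ERR=121
(0,1): OLD=3007/16 → NEW=255, ERR=-1073/16
(0,2): OLD=33961/256 → NEW=255, ERR=-31319/256
(0,3): OLD=477087/4096 → NEW=0, ERR=477087/4096
(0,4): OLD=13038937/65536 → NEW=255, ERR=-3672743/65536
(0,5): OLD=105362799/1048576 → NEW=0, ERR=105362799/1048576
(1,0): OLD=38717/256 → NEW=255, ERR=-26563/256
(1,1): OLD=125483/2048 → NEW=0, ERR=125483/2048
(1,2): OLD=11417863/65536 → NEW=255, ERR=-5293817/65536
(1,3): OLD=26713723/262144 → NEW=0, ERR=26713723/262144
(1,4): OLD=3878731921/16777216 → NEW=255, ERR=-399458159/16777216
(1,5): OLD=32878317479/268435456 → NEW=0, ERR=32878317479/268435456
(2,0): OLD=3082249/32768 → NEW=0, ERR=3082249/32768
(2,1): OLD=157987699/1048576 → NEW=255, ERR=-109399181/1048576
(2,2): OLD=957120025/16777216 → NEW=0, ERR=957120025/16777216
(2,3): OLD=23929842321/134217728 → NEW=255, ERR=-10295678319/134217728
(2,4): OLD=624203521075/4294967296 → NEW=255, ERR=-471013139405/4294967296
(2,5): OLD=6858774051477/68719476736 → NEW=0, ERR=6858774051477/68719476736
(3,0): OLD=2815762425/16777216 → NEW=255, ERR=-1462427655/16777216
(3,1): OLD=7225786373/134217728 → NEW=0, ERR=7225786373/134217728
(3,2): OLD=206671181471/1073741824 → NEW=255, ERR=-67132983649/1073741824
(3,3): OLD=5819031175581/68719476736 → NEW=0, ERR=5819031175581/68719476736
(3,4): OLD=89992655607421/549755813888 → NEW=255, ERR=-50195076934019/549755813888
(3,5): OLD=759897229942323/8796093022208 → NEW=0, ERR=759897229942323/8796093022208
Output grid:
  Row 0: .##.#.  (3 black, running=3)
  Row 1: #.#.#.  (3 black, running=6)
  Row 2: .#.##.  (3 black, running=9)
  Row 3: #.#.#.  (3 black, running=12)

Answer: 12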